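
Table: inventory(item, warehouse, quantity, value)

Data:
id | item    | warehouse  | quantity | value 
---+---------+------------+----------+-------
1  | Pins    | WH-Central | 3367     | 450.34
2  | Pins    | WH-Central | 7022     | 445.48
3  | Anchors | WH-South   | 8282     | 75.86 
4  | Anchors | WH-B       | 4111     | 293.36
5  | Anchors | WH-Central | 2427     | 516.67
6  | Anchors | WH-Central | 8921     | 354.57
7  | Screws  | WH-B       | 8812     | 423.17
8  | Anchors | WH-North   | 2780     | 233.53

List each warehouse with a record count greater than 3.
SELECT warehouse, COUNT(*) as cnt
FROM inventory
GROUP BY warehouse
HAVING COUNT(*) > 3

Result:
  WH-Central: 4

Note: HAVING filters groups after aggregation, WHERE filters rows before.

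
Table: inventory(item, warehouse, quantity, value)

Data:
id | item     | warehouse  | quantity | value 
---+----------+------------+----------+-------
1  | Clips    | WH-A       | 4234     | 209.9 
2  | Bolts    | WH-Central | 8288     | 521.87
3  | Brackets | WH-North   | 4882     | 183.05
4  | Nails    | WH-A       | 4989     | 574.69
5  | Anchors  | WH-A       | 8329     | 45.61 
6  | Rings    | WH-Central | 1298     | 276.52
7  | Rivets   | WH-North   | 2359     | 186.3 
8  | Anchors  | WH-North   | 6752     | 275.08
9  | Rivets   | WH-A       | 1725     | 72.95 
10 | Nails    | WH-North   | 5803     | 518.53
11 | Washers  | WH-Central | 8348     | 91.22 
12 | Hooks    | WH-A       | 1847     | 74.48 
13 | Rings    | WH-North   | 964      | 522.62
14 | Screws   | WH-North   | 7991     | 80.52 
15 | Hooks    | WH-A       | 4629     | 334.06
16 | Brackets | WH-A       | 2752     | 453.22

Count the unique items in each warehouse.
SELECT warehouse, COUNT(DISTINCT item)
FROM inventory
GROUP BY warehouse

Result:
  WH-A: 6 distinct
  WH-Central: 3 distinct
  WH-North: 6 distinct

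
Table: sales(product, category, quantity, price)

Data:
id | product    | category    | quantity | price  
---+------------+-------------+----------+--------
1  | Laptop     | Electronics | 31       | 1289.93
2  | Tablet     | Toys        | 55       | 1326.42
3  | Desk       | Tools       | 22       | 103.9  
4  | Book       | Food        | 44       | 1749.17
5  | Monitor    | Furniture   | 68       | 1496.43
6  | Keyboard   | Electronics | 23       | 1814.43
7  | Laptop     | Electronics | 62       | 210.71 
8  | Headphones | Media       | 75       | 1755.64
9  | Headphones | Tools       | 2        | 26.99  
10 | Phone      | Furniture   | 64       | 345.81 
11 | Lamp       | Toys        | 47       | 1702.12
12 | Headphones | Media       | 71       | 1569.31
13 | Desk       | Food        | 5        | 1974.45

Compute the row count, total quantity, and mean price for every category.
SELECT category,
       COUNT(*) as cnt,
       SUM(quantity) as total_quantity,
       AVG(price) as avg_price
FROM sales
GROUP BY category

Result:
  Electronics: 3 records, 116 total quantity, 1105.02 avg price
  Food: 2 records, 49 total quantity, 1861.81 avg price
  Furniture: 2 records, 132 total quantity, 921.12 avg price
  Media: 2 records, 146 total quantity, 1662.48 avg price
  Tools: 2 records, 24 total quantity, 65.45 avg price
  Toys: 2 records, 102 total quantity, 1514.27 avg price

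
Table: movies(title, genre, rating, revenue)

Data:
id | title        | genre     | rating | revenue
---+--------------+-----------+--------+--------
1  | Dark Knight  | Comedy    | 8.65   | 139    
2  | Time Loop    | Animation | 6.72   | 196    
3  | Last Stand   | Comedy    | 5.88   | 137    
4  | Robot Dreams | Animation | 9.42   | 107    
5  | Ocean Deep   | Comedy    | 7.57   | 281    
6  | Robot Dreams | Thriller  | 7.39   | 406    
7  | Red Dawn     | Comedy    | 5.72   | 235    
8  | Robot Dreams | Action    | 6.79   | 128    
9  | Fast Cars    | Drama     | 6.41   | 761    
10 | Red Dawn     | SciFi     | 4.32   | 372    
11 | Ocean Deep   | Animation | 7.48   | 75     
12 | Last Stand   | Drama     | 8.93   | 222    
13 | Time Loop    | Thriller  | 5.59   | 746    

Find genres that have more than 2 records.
SELECT genre, COUNT(*) as cnt
FROM movies
GROUP BY genre
HAVING COUNT(*) > 2

Result:
  Animation: 3
  Comedy: 4

Note: HAVING filters groups after aggregation, WHERE filters rows before.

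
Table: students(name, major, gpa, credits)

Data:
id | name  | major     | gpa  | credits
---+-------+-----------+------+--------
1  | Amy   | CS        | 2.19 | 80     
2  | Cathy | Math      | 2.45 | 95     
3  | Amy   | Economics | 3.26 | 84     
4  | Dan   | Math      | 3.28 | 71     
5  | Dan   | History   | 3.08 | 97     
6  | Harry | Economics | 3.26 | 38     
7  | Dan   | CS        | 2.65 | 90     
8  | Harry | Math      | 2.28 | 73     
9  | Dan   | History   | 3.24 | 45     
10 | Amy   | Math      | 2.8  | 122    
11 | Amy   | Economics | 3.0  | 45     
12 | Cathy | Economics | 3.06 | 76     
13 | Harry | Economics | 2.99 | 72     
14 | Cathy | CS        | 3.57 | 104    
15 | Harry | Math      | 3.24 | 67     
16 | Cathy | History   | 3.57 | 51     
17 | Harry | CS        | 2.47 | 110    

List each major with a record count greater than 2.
SELECT major, COUNT(*) as cnt
FROM students
GROUP BY major
HAVING COUNT(*) > 2

Result:
  CS: 4
  Economics: 5
  History: 3
  Math: 5

Note: HAVING filters groups after aggregation, WHERE filters rows before.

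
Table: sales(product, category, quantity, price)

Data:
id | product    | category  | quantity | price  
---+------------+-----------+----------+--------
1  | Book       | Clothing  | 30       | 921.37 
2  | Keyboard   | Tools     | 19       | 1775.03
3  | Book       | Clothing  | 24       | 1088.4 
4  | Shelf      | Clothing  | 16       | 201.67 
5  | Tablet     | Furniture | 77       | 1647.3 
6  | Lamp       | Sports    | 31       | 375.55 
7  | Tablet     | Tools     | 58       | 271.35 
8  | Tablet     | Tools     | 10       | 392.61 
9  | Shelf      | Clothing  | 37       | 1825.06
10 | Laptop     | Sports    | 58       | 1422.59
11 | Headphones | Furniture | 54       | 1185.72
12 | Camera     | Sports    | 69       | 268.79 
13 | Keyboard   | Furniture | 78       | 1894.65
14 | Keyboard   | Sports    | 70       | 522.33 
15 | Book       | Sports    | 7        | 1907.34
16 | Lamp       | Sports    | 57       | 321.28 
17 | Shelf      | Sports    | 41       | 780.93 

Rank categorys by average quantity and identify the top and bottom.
SELECT category, AVG(quantity)
FROM sales
GROUP BY category
ORDER BY AVG(quantity)

All groups:
  Clothing: 26.75
  Tools: 29.00
  Sports: 47.57
  Furniture: 69.67

Highest: Furniture (69.67)
Lowest: Clothing (26.75)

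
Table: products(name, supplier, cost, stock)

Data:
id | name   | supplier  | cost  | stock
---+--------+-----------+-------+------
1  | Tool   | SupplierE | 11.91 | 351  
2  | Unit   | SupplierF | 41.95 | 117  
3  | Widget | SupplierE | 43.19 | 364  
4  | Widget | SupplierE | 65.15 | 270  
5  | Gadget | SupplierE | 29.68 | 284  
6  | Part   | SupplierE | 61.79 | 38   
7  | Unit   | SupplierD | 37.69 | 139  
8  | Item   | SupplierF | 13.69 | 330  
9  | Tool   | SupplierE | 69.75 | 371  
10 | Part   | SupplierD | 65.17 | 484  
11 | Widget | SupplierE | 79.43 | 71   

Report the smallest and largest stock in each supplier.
SELECT supplier, MIN(stock), MAX(stock)
FROM products
GROUP BY supplier

Result:
  SupplierD: min=139, max=484
  SupplierE: min=38, max=371
  SupplierF: min=117, max=330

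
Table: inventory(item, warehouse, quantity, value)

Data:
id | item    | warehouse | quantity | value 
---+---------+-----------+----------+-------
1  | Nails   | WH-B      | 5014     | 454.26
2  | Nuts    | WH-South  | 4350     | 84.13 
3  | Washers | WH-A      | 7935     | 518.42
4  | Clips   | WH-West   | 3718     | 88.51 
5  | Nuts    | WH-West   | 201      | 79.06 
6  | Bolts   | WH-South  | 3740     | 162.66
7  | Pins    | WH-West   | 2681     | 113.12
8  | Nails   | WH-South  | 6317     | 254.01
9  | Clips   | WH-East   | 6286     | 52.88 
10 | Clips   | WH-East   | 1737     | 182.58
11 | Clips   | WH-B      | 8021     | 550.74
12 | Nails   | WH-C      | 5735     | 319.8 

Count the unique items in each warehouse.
SELECT warehouse, COUNT(DISTINCT item)
FROM inventory
GROUP BY warehouse

Result:
  WH-A: 1 distinct
  WH-B: 2 distinct
  WH-C: 1 distinct
  WH-East: 1 distinct
  WH-South: 3 distinct
  WH-West: 3 distinct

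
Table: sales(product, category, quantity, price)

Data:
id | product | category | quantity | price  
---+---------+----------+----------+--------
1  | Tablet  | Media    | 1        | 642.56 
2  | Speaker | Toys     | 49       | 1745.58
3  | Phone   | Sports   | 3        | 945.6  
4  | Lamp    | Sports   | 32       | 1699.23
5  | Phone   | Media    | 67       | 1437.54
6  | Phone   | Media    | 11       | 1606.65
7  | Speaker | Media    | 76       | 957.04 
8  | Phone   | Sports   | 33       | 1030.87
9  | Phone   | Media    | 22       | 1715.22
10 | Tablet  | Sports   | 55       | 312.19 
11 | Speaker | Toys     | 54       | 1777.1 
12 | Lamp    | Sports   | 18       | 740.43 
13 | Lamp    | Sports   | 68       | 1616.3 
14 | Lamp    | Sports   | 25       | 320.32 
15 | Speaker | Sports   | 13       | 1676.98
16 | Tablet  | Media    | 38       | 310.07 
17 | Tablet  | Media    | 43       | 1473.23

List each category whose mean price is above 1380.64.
SELECT category, AVG(price)
FROM sales
GROUP BY category
HAVING AVG(price) > 1380.64

Result:
  Toys: avg=1761.34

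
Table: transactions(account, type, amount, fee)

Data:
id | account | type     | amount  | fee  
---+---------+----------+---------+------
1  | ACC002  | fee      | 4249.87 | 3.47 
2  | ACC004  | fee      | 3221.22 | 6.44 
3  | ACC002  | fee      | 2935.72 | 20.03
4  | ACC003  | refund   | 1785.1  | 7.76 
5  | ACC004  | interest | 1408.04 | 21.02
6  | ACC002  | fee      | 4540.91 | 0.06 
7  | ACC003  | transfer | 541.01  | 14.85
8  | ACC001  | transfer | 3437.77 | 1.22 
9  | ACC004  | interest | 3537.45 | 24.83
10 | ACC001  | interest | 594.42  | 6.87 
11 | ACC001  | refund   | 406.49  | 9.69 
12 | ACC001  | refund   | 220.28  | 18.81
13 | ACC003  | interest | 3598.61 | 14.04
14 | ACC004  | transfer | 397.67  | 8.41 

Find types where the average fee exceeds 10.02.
SELECT type, AVG(fee)
FROM transactions
GROUP BY type
HAVING AVG(fee) > 10.02

Result:
  interest: avg=16.69
  refund: avg=12.09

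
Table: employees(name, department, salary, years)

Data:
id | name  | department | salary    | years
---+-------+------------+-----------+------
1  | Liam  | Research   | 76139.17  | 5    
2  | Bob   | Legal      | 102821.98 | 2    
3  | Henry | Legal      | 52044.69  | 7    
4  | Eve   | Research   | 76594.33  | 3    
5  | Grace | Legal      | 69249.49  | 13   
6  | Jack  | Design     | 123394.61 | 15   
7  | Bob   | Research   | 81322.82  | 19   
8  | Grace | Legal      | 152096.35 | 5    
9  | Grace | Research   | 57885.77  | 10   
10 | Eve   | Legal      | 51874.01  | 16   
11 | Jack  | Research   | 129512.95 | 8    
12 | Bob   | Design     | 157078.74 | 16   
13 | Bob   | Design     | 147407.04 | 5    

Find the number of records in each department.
SELECT department, COUNT(*) as count
FROM employees
GROUP BY department

Result:
  Design: 3
  Legal: 5
  Research: 5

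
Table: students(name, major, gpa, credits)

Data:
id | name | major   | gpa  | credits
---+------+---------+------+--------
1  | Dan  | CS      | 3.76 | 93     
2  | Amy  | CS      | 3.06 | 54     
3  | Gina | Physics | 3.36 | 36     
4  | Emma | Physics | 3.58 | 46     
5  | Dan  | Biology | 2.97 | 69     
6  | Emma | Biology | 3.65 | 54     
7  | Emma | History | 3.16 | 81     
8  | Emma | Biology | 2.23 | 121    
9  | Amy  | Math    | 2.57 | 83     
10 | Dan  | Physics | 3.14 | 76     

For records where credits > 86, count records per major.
SELECT major, COUNT(*)
FROM students
WHERE credits > 86
GROUP BY major

Note: WHERE filters rows before grouping.

Result:
  Biology: 1
  CS: 1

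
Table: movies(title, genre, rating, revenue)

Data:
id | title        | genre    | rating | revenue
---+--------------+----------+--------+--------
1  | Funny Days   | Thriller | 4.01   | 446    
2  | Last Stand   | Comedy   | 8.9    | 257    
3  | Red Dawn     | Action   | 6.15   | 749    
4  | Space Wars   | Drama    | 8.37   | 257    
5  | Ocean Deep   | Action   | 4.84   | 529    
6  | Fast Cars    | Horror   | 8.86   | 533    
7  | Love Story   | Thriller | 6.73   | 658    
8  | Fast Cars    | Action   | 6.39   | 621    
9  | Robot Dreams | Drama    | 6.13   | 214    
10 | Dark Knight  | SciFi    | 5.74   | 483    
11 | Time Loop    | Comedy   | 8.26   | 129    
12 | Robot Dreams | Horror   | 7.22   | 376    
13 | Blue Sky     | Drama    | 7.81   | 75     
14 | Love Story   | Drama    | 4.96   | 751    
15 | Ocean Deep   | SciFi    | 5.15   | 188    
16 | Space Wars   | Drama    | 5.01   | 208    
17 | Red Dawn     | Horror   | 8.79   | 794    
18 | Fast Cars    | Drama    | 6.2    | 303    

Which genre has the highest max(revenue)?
SELECT genre, MAX(revenue) as val
FROM movies
GROUP BY genre
ORDER BY val DESC
LIMIT 1

Result: Horror with max(revenue) = 794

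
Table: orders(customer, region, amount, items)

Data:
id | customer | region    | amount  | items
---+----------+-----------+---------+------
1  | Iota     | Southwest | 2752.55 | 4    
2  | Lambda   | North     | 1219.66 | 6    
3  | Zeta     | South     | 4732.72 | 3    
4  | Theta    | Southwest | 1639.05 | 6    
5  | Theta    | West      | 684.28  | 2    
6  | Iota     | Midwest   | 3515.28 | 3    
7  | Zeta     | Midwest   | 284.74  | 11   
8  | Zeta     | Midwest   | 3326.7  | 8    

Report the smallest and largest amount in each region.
SELECT region, MIN(amount), MAX(amount)
FROM orders
GROUP BY region

Result:
  Midwest: min=284.74, max=3515.28
  North: min=1219.66, max=1219.66
  South: min=4732.72, max=4732.72
  Southwest: min=1639.05, max=2752.55
  West: min=684.28, max=684.28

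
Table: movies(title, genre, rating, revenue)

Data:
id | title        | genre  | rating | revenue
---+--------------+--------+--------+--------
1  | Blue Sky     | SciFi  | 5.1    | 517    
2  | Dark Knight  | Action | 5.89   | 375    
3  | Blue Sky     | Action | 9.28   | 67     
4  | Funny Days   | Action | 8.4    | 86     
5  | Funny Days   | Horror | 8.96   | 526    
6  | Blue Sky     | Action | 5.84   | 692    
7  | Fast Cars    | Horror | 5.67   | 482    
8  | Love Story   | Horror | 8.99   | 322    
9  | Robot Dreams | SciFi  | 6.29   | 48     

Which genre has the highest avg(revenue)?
SELECT genre, AVG(revenue) as val
FROM movies
GROUP BY genre
ORDER BY val DESC
LIMIT 1

Result: Horror with avg(revenue) = 443.33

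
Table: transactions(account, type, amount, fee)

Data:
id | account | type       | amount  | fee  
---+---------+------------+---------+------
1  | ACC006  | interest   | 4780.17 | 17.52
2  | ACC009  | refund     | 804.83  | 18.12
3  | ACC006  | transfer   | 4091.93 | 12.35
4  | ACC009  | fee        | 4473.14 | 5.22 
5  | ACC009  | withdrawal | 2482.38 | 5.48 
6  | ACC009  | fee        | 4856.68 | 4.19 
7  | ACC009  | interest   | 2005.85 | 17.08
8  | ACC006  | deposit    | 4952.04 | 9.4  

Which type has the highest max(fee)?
SELECT type, MAX(fee) as val
FROM transactions
GROUP BY type
ORDER BY val DESC
LIMIT 1

Result: refund with max(fee) = 18.12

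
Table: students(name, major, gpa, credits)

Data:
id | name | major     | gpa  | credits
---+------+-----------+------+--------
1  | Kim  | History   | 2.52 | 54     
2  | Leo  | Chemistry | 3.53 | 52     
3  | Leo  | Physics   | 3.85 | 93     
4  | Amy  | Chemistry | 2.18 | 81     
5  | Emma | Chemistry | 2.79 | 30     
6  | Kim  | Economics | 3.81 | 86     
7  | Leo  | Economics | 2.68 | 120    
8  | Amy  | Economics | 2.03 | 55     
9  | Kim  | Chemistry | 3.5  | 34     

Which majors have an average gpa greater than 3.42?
SELECT major, AVG(gpa)
FROM students
GROUP BY major
HAVING AVG(gpa) > 3.42

Result:
  Physics: avg=3.85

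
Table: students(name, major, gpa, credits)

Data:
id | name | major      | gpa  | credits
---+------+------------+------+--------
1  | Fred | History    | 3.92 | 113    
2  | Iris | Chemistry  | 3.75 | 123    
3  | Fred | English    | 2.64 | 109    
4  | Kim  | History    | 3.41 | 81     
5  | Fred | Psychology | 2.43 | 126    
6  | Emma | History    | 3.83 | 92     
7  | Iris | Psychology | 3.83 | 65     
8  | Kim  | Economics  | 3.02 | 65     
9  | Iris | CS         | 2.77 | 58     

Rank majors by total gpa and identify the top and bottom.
SELECT major, SUM(gpa)
FROM students
GROUP BY major
ORDER BY SUM(gpa)

All groups:
  English: 2.64
  CS: 2.77
  Economics: 3.02
  Chemistry: 3.75
  Psychology: 6.26
  History: 11.16

Highest: History (11.16)
Lowest: English (2.64)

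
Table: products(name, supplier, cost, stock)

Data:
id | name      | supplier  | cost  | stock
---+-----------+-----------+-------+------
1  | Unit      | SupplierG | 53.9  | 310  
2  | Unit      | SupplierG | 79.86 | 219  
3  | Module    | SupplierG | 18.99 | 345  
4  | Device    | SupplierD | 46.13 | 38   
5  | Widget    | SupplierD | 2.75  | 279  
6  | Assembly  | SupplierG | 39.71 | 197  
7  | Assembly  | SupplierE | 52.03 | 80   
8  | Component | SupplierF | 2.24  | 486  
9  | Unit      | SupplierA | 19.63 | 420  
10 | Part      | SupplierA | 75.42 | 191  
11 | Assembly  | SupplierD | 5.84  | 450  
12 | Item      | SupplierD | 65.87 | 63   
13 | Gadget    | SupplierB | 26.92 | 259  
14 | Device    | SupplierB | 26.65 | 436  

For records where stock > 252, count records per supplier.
SELECT supplier, COUNT(*)
FROM products
WHERE stock > 252
GROUP BY supplier

Note: WHERE filters rows before grouping.

Result:
  SupplierA: 1
  SupplierB: 2
  SupplierD: 2
  SupplierF: 1
  SupplierG: 2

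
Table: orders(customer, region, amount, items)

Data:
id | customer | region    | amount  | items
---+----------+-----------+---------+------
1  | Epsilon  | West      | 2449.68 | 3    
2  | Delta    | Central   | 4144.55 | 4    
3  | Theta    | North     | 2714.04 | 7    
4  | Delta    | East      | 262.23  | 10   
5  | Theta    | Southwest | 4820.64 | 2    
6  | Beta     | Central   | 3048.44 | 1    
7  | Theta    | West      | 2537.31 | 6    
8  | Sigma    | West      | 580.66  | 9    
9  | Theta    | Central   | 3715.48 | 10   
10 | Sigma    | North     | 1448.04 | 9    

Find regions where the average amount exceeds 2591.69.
SELECT region, AVG(amount)
FROM orders
GROUP BY region
HAVING AVG(amount) > 2591.69

Result:
  Central: avg=3636.16
  Southwest: avg=4820.64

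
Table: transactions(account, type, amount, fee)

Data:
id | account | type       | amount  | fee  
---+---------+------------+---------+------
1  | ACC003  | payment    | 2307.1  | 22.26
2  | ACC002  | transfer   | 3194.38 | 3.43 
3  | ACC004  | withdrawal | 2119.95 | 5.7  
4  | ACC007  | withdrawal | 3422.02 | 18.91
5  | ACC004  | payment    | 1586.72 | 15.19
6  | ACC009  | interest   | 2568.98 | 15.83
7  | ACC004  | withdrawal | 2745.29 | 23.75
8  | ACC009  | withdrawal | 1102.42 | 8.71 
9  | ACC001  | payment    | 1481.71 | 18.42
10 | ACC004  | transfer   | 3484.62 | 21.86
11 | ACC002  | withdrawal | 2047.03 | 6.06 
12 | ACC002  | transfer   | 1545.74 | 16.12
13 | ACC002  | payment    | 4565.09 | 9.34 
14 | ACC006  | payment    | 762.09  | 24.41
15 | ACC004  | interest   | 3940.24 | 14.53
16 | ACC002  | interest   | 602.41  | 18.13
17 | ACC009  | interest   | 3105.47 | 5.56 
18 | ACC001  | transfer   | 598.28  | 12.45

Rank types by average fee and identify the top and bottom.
SELECT type, AVG(fee)
FROM transactions
GROUP BY type
ORDER BY AVG(fee)

All groups:
  withdrawal: 12.63
  transfer: 13.47
  interest: 13.51
  payment: 17.92

Highest: payment (17.92)
Lowest: withdrawal (12.63)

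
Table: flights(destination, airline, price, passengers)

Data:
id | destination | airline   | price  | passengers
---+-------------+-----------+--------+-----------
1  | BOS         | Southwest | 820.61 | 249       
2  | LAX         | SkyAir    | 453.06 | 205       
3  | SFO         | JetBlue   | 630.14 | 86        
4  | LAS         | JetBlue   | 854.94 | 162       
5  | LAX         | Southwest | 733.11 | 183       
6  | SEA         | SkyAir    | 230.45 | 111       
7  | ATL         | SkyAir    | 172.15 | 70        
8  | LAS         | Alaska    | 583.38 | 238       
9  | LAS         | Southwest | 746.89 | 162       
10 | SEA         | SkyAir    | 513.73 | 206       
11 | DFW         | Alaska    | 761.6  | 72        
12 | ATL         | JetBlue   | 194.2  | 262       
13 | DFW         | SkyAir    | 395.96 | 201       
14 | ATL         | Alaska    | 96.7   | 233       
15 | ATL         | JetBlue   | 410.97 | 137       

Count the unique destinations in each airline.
SELECT airline, COUNT(DISTINCT destination)
FROM flights
GROUP BY airline

Result:
  Alaska: 3 distinct
  JetBlue: 3 distinct
  SkyAir: 4 distinct
  Southwest: 3 distinct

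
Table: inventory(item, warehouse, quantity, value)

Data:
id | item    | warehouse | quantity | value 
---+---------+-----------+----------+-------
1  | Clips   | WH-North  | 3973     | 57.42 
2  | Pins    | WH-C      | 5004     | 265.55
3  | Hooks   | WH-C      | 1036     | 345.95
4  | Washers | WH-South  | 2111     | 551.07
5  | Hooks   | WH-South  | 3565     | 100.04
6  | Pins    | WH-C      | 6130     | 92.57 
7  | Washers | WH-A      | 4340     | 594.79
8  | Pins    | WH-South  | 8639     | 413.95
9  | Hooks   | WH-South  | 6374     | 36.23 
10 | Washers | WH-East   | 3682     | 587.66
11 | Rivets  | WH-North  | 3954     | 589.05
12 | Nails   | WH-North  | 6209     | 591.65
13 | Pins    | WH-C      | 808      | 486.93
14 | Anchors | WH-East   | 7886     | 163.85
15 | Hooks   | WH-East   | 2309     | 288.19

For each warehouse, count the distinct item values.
SELECT warehouse, COUNT(DISTINCT item)
FROM inventory
GROUP BY warehouse

Result:
  WH-A: 1 distinct
  WH-C: 2 distinct
  WH-East: 3 distinct
  WH-North: 3 distinct
  WH-South: 3 distinct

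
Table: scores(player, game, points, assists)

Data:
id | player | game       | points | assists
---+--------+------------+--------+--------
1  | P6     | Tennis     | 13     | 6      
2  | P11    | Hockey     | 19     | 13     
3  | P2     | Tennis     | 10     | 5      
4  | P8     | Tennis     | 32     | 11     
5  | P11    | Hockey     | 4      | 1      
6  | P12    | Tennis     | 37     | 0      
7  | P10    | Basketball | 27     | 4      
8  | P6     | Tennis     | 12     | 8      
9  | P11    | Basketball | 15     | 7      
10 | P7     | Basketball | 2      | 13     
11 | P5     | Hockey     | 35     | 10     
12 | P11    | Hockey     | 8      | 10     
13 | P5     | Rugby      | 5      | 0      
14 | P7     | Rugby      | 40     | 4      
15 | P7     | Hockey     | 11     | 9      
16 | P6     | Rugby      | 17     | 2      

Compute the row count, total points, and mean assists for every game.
SELECT game,
       COUNT(*) as cnt,
       SUM(points) as total_points,
       AVG(assists) as avg_assists
FROM scores
GROUP BY game

Result:
  Basketball: 3 records, 44 total points, 8.00 avg assists
  Hockey: 5 records, 77 total points, 8.60 avg assists
  Rugby: 3 records, 62 total points, 2.00 avg assists
  Tennis: 5 records, 104 total points, 6.00 avg assists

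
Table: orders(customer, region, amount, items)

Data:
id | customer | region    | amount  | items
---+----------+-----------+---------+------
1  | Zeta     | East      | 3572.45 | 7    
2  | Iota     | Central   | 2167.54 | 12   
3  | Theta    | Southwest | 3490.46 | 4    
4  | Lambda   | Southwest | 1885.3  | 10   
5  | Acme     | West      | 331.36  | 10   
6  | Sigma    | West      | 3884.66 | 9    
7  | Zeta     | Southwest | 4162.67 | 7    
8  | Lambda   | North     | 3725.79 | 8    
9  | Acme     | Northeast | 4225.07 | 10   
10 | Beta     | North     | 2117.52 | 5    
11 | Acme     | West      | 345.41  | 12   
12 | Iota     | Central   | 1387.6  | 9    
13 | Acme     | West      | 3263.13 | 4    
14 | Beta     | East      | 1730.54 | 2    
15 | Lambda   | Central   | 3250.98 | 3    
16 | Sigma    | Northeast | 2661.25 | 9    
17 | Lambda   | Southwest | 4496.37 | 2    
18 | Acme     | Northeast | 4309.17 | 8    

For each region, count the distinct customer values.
SELECT region, COUNT(DISTINCT customer)
FROM orders
GROUP BY region

Result:
  Central: 2 distinct
  East: 2 distinct
  North: 2 distinct
  Northeast: 2 distinct
  Southwest: 3 distinct
  West: 2 distinct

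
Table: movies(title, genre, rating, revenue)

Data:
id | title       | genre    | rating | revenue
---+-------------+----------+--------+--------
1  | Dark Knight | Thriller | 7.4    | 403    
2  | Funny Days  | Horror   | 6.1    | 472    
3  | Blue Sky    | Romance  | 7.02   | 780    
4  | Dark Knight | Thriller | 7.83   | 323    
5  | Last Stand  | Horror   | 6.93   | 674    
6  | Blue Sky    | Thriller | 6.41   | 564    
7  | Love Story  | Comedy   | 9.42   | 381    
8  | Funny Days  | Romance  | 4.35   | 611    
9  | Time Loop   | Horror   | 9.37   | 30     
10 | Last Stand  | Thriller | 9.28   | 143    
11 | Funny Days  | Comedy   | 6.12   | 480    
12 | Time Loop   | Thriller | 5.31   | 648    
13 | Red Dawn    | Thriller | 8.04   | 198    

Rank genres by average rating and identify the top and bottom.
SELECT genre, AVG(rating)
FROM movies
GROUP BY genre
ORDER BY AVG(rating)

All groups:
  Romance: 5.69
  Thriller: 7.38
  Horror: 7.47
  Comedy: 7.77

Highest: Comedy (7.77)
Lowest: Romance (5.69)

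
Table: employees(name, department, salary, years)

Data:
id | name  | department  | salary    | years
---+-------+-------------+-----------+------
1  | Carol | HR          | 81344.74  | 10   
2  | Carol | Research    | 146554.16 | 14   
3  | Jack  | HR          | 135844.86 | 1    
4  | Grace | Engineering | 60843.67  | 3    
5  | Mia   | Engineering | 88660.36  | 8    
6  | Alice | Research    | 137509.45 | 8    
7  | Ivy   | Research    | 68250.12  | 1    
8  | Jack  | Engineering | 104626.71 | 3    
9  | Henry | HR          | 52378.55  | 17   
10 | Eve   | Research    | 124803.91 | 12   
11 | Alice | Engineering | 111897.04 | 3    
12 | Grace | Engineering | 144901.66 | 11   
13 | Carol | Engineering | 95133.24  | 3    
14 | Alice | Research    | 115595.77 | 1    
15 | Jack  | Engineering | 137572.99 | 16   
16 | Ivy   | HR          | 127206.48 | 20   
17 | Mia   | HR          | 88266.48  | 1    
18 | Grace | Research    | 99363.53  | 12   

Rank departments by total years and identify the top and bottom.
SELECT department, SUM(years)
FROM employees
GROUP BY department
ORDER BY SUM(years)

All groups:
  Engineering: 47
  Research: 48
  HR: 49

Highest: HR (49)
Lowest: Engineering (47)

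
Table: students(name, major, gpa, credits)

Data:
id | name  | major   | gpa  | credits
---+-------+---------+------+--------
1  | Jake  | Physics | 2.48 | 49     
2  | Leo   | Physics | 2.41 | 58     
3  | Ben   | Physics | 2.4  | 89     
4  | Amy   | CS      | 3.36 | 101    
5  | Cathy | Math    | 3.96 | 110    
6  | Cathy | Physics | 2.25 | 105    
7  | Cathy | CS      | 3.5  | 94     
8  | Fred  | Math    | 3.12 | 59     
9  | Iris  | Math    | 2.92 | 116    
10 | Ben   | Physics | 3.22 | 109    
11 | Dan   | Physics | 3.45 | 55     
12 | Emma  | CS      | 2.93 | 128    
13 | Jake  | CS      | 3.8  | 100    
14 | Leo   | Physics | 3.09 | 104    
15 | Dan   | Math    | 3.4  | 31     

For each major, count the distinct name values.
SELECT major, COUNT(DISTINCT name)
FROM students
GROUP BY major

Result:
  CS: 4 distinct
  Math: 4 distinct
  Physics: 5 distinct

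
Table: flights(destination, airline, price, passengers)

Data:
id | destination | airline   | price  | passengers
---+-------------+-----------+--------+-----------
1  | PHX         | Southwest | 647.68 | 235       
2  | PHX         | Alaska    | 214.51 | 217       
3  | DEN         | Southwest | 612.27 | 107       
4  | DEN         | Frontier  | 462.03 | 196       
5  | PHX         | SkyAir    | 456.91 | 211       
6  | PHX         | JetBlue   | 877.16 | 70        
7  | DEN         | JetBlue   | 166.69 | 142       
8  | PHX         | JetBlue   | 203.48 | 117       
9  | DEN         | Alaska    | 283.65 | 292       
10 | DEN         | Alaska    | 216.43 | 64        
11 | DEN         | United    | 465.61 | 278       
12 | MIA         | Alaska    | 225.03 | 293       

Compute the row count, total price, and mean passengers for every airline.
SELECT airline,
       COUNT(*) as cnt,
       SUM(price) as total_price,
       AVG(passengers) as avg_passengers
FROM flights
GROUP BY airline

Result:
  Alaska: 4 records, 939.62 total price, 216.50 avg passengers
  Frontier: 1 records, 462.03 total price, 196.00 avg passengers
  JetBlue: 3 records, 1247.33 total price, 109.67 avg passengers
  SkyAir: 1 records, 456.91 total price, 211.00 avg passengers
  Southwest: 2 records, 1259.95 total price, 171.00 avg passengers
  United: 1 records, 465.61 total price, 278.00 avg passengers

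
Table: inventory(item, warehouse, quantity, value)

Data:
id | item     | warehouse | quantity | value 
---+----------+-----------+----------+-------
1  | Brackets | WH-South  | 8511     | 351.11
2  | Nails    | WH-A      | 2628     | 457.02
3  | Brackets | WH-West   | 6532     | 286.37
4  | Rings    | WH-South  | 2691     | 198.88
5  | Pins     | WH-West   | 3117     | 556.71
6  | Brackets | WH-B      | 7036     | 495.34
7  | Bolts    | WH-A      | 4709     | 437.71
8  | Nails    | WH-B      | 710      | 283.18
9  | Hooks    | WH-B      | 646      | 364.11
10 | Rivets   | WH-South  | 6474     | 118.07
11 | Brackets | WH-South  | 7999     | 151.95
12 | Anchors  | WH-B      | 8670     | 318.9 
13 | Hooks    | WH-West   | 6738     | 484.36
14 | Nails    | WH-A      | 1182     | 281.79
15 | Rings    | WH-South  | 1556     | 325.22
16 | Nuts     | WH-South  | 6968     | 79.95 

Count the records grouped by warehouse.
SELECT warehouse, COUNT(*) as count
FROM inventory
GROUP BY warehouse

Result:
  WH-A: 3
  WH-B: 4
  WH-South: 6
  WH-West: 3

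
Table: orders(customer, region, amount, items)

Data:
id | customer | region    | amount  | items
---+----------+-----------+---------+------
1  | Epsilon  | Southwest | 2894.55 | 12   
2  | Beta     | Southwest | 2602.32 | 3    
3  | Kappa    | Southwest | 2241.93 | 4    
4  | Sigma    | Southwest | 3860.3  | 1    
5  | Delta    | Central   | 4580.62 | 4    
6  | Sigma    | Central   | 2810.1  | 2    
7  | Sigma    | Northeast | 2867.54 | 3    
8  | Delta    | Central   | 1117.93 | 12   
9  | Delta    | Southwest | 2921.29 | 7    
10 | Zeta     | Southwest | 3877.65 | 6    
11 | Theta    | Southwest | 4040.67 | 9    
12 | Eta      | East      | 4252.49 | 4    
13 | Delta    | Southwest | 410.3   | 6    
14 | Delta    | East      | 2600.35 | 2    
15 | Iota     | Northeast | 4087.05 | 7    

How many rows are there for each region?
SELECT region, COUNT(*) as count
FROM orders
GROUP BY region

Result:
  Central: 3
  East: 2
  Northeast: 2
  Southwest: 8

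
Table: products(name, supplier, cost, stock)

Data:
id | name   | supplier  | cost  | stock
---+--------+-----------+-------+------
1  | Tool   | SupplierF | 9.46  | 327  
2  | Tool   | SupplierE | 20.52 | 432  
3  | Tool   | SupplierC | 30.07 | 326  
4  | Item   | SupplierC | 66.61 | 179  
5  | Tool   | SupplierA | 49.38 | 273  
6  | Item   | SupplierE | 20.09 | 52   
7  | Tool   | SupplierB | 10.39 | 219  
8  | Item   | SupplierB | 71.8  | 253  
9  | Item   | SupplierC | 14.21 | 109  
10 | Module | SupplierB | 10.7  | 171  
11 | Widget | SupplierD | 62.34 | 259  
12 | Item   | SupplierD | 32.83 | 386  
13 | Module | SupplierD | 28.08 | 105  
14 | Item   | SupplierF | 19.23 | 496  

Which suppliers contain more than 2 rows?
SELECT supplier, COUNT(*) as cnt
FROM products
GROUP BY supplier
HAVING COUNT(*) > 2

Result:
  SupplierB: 3
  SupplierC: 3
  SupplierD: 3

Note: HAVING filters groups after aggregation, WHERE filters rows before.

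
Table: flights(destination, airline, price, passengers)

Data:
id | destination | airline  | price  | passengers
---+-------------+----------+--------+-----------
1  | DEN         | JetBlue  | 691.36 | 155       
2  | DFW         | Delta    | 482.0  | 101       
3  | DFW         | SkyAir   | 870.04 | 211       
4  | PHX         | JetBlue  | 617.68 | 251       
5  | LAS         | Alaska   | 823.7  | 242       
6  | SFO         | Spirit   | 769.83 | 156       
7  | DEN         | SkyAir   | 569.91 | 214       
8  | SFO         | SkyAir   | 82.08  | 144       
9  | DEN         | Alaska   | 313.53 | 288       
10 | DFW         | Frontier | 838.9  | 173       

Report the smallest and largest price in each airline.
SELECT airline, MIN(price), MAX(price)
FROM flights
GROUP BY airline

Result:
  Alaska: min=313.53, max=823.70
  Delta: min=482.00, max=482.00
  Frontier: min=838.90, max=838.90
  JetBlue: min=617.68, max=691.36
  SkyAir: min=82.08, max=870.04
  Spirit: min=769.83, max=769.83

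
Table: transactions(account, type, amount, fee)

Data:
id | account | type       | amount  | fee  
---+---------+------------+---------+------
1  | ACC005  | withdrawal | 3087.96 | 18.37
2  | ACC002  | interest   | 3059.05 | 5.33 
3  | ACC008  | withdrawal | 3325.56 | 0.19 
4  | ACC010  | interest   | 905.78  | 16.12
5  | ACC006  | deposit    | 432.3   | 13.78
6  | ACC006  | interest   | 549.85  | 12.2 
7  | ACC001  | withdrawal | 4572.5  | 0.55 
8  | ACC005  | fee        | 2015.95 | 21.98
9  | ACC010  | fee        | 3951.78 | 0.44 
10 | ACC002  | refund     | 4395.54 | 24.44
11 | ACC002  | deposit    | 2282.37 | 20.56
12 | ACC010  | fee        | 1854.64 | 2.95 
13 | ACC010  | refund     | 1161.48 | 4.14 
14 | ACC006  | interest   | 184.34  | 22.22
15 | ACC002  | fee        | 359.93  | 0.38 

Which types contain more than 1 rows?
SELECT type, COUNT(*) as cnt
FROM transactions
GROUP BY type
HAVING COUNT(*) > 1

Result:
  deposit: 2
  fee: 4
  interest: 4
  refund: 2
  withdrawal: 3

Note: HAVING filters groups after aggregation, WHERE filters rows before.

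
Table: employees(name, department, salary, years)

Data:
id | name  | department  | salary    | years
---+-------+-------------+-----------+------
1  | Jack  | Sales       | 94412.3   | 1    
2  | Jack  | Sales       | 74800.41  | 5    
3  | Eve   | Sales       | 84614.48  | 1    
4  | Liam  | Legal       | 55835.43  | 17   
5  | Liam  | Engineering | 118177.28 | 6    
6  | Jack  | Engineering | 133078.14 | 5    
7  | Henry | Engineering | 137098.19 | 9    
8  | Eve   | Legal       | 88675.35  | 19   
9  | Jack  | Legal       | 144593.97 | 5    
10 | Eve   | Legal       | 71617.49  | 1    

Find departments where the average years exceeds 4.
SELECT department, AVG(years)
FROM employees
GROUP BY department
HAVING AVG(years) > 4

Result:
  Engineering: avg=6.67
  Legal: avg=10.50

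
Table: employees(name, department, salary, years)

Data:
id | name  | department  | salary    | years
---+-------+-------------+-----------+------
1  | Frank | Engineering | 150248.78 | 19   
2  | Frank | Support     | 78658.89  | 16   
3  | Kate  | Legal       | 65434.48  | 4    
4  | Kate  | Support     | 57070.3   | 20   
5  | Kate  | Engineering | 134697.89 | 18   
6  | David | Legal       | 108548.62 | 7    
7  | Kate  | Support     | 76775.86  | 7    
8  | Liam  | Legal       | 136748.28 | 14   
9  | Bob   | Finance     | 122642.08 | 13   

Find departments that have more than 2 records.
SELECT department, COUNT(*) as cnt
FROM employees
GROUP BY department
HAVING COUNT(*) > 2

Result:
  Legal: 3
  Support: 3

Note: HAVING filters groups after aggregation, WHERE filters rows before.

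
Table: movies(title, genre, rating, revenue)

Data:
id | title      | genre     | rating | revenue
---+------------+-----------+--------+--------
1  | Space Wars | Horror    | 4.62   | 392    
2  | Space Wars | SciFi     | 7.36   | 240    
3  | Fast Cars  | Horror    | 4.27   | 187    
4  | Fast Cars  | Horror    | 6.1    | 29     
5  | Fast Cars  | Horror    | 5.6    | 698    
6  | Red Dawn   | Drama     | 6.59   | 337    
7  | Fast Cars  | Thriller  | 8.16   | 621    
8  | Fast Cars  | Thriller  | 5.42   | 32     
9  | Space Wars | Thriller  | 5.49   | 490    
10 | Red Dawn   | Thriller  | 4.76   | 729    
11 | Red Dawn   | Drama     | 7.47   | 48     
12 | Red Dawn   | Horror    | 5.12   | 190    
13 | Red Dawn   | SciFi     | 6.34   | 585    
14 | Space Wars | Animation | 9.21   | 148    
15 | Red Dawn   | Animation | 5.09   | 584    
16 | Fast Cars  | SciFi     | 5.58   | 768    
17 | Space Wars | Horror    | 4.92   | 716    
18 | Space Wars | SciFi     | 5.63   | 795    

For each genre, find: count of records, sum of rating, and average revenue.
SELECT genre,
       COUNT(*) as cnt,
       SUM(rating) as total_rating,
       AVG(revenue) as avg_revenue
FROM movies
GROUP BY genre

Result:
  Animation: 2 records, 14.30 total rating, 366.00 avg revenue
  Drama: 2 records, 14.06 total rating, 192.50 avg revenue
  Horror: 6 records, 30.63 total rating, 368.67 avg revenue
  SciFi: 4 records, 24.91 total rating, 597.00 avg revenue
  Thriller: 4 records, 23.83 total rating, 468.00 avg revenue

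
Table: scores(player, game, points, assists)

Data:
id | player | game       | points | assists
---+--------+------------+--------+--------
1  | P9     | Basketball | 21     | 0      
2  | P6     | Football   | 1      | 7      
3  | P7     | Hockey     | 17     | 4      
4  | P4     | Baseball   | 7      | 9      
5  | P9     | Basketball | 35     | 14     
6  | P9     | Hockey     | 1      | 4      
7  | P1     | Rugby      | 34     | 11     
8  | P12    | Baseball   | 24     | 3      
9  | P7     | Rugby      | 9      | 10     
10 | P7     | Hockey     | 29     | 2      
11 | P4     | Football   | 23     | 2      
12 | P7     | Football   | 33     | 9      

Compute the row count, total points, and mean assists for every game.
SELECT game,
       COUNT(*) as cnt,
       SUM(points) as total_points,
       AVG(assists) as avg_assists
FROM scores
GROUP BY game

Result:
  Baseball: 2 records, 31 total points, 6.00 avg assists
  Basketball: 2 records, 56 total points, 7.00 avg assists
  Football: 3 records, 57 total points, 6.00 avg assists
  Hockey: 3 records, 47 total points, 3.33 avg assists
  Rugby: 2 records, 43 total points, 10.50 avg assists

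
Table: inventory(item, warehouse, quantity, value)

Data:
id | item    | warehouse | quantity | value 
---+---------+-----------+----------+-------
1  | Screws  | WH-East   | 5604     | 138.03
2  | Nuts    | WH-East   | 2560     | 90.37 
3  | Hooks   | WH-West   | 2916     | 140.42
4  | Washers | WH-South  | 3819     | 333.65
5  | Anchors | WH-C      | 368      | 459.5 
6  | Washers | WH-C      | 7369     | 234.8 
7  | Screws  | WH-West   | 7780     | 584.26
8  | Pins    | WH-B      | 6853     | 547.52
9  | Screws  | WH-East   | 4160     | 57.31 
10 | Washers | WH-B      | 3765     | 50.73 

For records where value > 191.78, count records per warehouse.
SELECT warehouse, COUNT(*)
FROM inventory
WHERE value > 191.78
GROUP BY warehouse

Note: WHERE filters rows before grouping.

Result:
  WH-B: 1
  WH-C: 2
  WH-South: 1
  WH-West: 1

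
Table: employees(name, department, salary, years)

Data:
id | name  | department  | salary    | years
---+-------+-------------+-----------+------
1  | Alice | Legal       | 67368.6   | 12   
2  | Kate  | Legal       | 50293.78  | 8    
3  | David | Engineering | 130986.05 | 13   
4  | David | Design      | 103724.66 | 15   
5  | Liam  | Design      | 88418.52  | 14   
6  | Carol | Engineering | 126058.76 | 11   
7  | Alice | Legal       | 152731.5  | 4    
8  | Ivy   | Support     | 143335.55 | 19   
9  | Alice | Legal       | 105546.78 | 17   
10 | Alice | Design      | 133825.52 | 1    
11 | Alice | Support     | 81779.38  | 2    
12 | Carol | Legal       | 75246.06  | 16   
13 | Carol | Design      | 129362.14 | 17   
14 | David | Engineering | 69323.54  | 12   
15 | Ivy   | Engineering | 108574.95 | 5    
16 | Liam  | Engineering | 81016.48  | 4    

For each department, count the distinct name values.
SELECT department, COUNT(DISTINCT name)
FROM employees
GROUP BY department

Result:
  Design: 4 distinct
  Engineering: 4 distinct
  Legal: 3 distinct
  Support: 2 distinct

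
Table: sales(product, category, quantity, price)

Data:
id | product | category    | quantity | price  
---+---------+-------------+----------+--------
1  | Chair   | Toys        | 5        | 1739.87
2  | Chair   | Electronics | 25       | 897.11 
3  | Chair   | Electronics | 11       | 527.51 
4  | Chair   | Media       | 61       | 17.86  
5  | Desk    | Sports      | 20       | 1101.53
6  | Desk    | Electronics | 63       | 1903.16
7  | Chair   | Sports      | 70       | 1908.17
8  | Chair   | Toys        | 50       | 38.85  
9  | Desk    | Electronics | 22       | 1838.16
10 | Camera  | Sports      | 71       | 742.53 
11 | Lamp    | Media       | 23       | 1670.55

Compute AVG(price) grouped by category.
SELECT category, AVG(price) as result
FROM sales
GROUP BY category

Result:
  Electronics: 1291.49
  Media: 844.21
  Sports: 1250.74
  Toys: 889.36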